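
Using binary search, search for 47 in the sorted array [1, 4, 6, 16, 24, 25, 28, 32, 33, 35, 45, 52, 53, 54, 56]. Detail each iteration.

Binary search for 47 in [1, 4, 6, 16, 24, 25, 28, 32, 33, 35, 45, 52, 53, 54, 56]:

lo=0, hi=14, mid=7, arr[mid]=32 -> 32 < 47, search right half
lo=8, hi=14, mid=11, arr[mid]=52 -> 52 > 47, search left half
lo=8, hi=10, mid=9, arr[mid]=35 -> 35 < 47, search right half
lo=10, hi=10, mid=10, arr[mid]=45 -> 45 < 47, search right half
lo=11 > hi=10, target 47 not found

Binary search determines that 47 is not in the array after 4 comparisons. The search space was exhausted without finding the target.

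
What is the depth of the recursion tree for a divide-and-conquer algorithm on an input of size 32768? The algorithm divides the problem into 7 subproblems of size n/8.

For divide and conquer with division factor 8:

Problem sizes at each level:
Level 0: 32768
Level 1: 4096
Level 2: 512
Level 3: 64
Level 4: 8
Level 5: 1

The root is level 0 and the size-1 base case is level 5 (the tree spans levels 0 through 5, i.e. 6 levels counting the root), so the depth is the number of divisions: log_8(32768) = 5

The recursion tree depth is log_8(32768) = 5. At each level, the problem size is divided by 8, so it takes 5 divisions to reduce to a base case of size 1. The algorithm makes 7 recursive calls at each level.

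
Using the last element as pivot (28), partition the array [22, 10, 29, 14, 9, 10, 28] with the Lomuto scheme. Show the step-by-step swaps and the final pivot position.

Lomuto partition with pivot = 28:

Initial array: [22, 10, 29, 14, 9, 10, 28]

arr[0]=22 <= 28: swap with position 0, array becomes [22, 10, 29, 14, 9, 10, 28]
arr[1]=10 <= 28: swap with position 1, array becomes [22, 10, 29, 14, 9, 10, 28]
arr[2]=29 > 28: no swap
arr[3]=14 <= 28: swap with position 2, array becomes [22, 10, 14, 29, 9, 10, 28]
arr[4]=9 <= 28: swap with position 3, array becomes [22, 10, 14, 9, 29, 10, 28]
arr[5]=10 <= 28: swap with position 4, array becomes [22, 10, 14, 9, 10, 29, 28]

Place pivot at position 5: [22, 10, 14, 9, 10, 28, 29]
Pivot position: 5

After partitioning with pivot 28, the array becomes [22, 10, 14, 9, 10, 28, 29]. The pivot is placed at index 5. All elements to the left of the pivot are <= 28, and all elements to the right are > 28.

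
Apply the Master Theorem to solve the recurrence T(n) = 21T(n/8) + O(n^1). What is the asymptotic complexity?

Master Theorem for T(n) = 21T(n/8) + O(n^1):

a = 21, b = 8, c = 1
log_b(a) = log_8(21) = 1.4641

Case 1: c = 1 < log_8(21) = 1.4641
T(n) = O(n^(log_8 21))

For T(n) = 21T(n/8) + O(n^1): log_8(21) = 1.4641. This is Case 1 of the Master Theorem (c < log_b(a), work dominated by leaves), giving O(n^(log_8 21)).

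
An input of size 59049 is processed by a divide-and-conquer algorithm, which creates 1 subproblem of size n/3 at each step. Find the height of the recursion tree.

For divide and conquer with division factor 3:

Problem sizes at each level:
Level 0: 59049
Level 1: 19683
Level 2: 6561
Level 3: 2187
Level 4: 729
Level 5: 243
Level 6: 81
Level 7: 27
Level 8: 9
Level 9: 3
Level 10: 1

The root is level 0 and the size-1 base case is level 10 (the tree spans levels 0 through 10, i.e. 11 levels counting the root), so the depth is the number of divisions: log_3(59049) = 10

The recursion tree depth is log_3(59049) = 10. At each level, the problem size is divided by 3, so it takes 10 divisions to reduce to a base case of size 1. The algorithm makes 1 recursive call at each level.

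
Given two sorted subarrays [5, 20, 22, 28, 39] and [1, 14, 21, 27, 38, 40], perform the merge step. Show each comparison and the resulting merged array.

Merging process:

Compare 5 vs 1: take 1 from right. Merged: [1]
Compare 5 vs 14: take 5 from left. Merged: [1, 5]
Compare 20 vs 14: take 14 from right. Merged: [1, 5, 14]
Compare 20 vs 21: take 20 from left. Merged: [1, 5, 14, 20]
Compare 22 vs 21: take 21 from right. Merged: [1, 5, 14, 20, 21]
Compare 22 vs 27: take 22 from left. Merged: [1, 5, 14, 20, 21, 22]
Compare 28 vs 27: take 27 from right. Merged: [1, 5, 14, 20, 21, 22, 27]
Compare 28 vs 38: take 28 from left. Merged: [1, 5, 14, 20, 21, 22, 27, 28]
Compare 39 vs 38: take 38 from right. Merged: [1, 5, 14, 20, 21, 22, 27, 28, 38]
Compare 39 vs 40: take 39 from left. Merged: [1, 5, 14, 20, 21, 22, 27, 28, 38, 39]
Append remaining from right: [40]. Merged: [1, 5, 14, 20, 21, 22, 27, 28, 38, 39, 40]

Final merged array: [1, 5, 14, 20, 21, 22, 27, 28, 38, 39, 40]
Total comparisons: 10

The merged array is [1, 5, 14, 20, 21, 22, 27, 28, 38, 39, 40], requiring 10 comparisons. The merge step runs in O(n) time where n is the total number of elements.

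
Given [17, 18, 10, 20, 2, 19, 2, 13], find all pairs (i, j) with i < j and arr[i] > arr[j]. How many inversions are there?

Finding inversions in [17, 18, 10, 20, 2, 19, 2, 13]:

(0, 2): arr[0]=17 > arr[2]=10
(0, 4): arr[0]=17 > arr[4]=2
(0, 6): arr[0]=17 > arr[6]=2
(0, 7): arr[0]=17 > arr[7]=13
(1, 2): arr[1]=18 > arr[2]=10
(1, 4): arr[1]=18 > arr[4]=2
(1, 6): arr[1]=18 > arr[6]=2
(1, 7): arr[1]=18 > arr[7]=13
(2, 4): arr[2]=10 > arr[4]=2
(2, 6): arr[2]=10 > arr[6]=2
(3, 4): arr[3]=20 > arr[4]=2
(3, 5): arr[3]=20 > arr[5]=19
(3, 6): arr[3]=20 > arr[6]=2
(3, 7): arr[3]=20 > arr[7]=13
(5, 6): arr[5]=19 > arr[6]=2
(5, 7): arr[5]=19 > arr[7]=13

Total inversions: 16

The array has 16 inversion(s): (0,2), (0,4), (0,6), (0,7), (1,2), (1,4), (1,6), (1,7), (2,4), (2,6), (3,4), (3,5), (3,6), (3,7), (5,6), (5,7). Each pair (i,j) satisfies i < j and arr[i] > arr[j].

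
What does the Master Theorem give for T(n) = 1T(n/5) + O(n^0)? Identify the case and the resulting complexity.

Master Theorem for T(n) = 1T(n/5) + O(n^0):

a = 1, b = 5, c = 0
log_b(a) = log_5(1) = 0.0000

Case 2: c = 0 = log_5(1) = 0.0000
T(n) = O(n^0 log n) = O(log n)

For T(n) = 1T(n/5) + O(n^0): log_5(1) = 0.0000. This is Case 2 of the Master Theorem (c = log_b(a), equal work at all levels), giving O(log n).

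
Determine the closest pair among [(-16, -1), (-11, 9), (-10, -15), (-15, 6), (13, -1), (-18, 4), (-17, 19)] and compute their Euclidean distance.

Computing all pairwise distances among 7 points:

d((-16, -1), (-11, 9)) = 11.1803
d((-16, -1), (-10, -15)) = 15.2315
d((-16, -1), (-15, 6)) = 7.0711
d((-16, -1), (13, -1)) = 29.0
d((-16, -1), (-18, 4)) = 5.3852
d((-16, -1), (-17, 19)) = 20.025
d((-11, 9), (-10, -15)) = 24.0208
d((-11, 9), (-15, 6)) = 5.0
d((-11, 9), (13, -1)) = 26.0
d((-11, 9), (-18, 4)) = 8.6023
d((-11, 9), (-17, 19)) = 11.6619
d((-10, -15), (-15, 6)) = 21.587
d((-10, -15), (13, -1)) = 26.9258
d((-10, -15), (-18, 4)) = 20.6155
d((-10, -15), (-17, 19)) = 34.7131
d((-15, 6), (13, -1)) = 28.8617
d((-15, 6), (-18, 4)) = 3.6056 <-- minimum
d((-15, 6), (-17, 19)) = 13.1529
d((13, -1), (-18, 4)) = 31.4006
d((13, -1), (-17, 19)) = 36.0555
d((-18, 4), (-17, 19)) = 15.0333

Closest pair: (-15, 6) and (-18, 4) with distance 3.6056

The closest pair is (-15, 6) and (-18, 4) with Euclidean distance 3.6056. For 7 points, brute-force pairwise comparison is shown above. For large n, the divide-and-conquer algorithm (sort by x, recurse on halves, check the dividing strip) achieves O(n log n).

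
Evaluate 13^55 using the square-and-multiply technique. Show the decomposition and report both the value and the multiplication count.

Computing 13^55 by squaring (build up from 13^1; each line after the first costs one multiplication):

13^1 = 13
13^2 = (13^1)^2 = 13^2 = 169
13^3 = 13 * 13^2 = 13 * 169 = 2197
13^6 = (13^3)^2 = 2197^2 = 4826809
13^12 = (13^6)^2 = 4826809^2 = 23298085122481
13^13 = 13 * 13^12 = 13 * 23298085122481 = 302875106592253
13^26 = (13^13)^2 = 302875106592253^2 = 91733330193268616658399616009
13^27 = 13 * 13^26 = 13 * 91733330193268616658399616009 = 1192533292512492016559195008117
13^54 = (13^27)^2 = 1192533292512492016559195008117^2 = 1422135653750684847524758738836375672734734444846971695885689
13^55 = 13 * 13^54 = 13 * 1422135653750684847524758738836375672734734444846971695885689 = 18487763498758903017821863604872883745551547783010632046513957

Result: 18487763498758903017821863604872883745551547783010632046513957
Multiplications needed: 9 (9 lines after 13^1)

13^55 = 18487763498758903017821863604872883745551547783010632046513957. Using exponentiation by squaring, this requires 9 multiplications. The key idea: if the exponent is even, square the half-power; if odd, multiply by the base once.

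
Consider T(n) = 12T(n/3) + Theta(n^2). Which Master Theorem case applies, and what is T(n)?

Master Theorem for T(n) = 12T(n/3) + O(n^2):

a = 12, b = 3, c = 2
log_b(a) = log_3(12) = 2.2619

Case 1: c = 2 < log_3(12) = 2.2619
T(n) = O(n^(log_3 12))

For T(n) = 12T(n/3) + O(n^2): log_3(12) = 2.2619. This is Case 1 of the Master Theorem (c < log_b(a), work dominated by leaves), giving O(n^(log_3 12)).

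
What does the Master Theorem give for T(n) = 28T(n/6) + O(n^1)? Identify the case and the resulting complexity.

Master Theorem for T(n) = 28T(n/6) + O(n^1):

a = 28, b = 6, c = 1
log_b(a) = log_6(28) = 1.8597

Case 1: c = 1 < log_6(28) = 1.8597
T(n) = O(n^(log_6 28))

For T(n) = 28T(n/6) + O(n^1): log_6(28) = 1.8597. This is Case 1 of the Master Theorem (c < log_b(a), work dominated by leaves), giving O(n^(log_6 28)).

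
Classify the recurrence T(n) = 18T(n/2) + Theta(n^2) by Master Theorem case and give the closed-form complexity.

Master Theorem for T(n) = 18T(n/2) + O(n^2):

a = 18, b = 2, c = 2
log_b(a) = log_2(18) = 4.1699

Case 1: c = 2 < log_2(18) = 4.1699
T(n) = O(n^(log_2 18))

For T(n) = 18T(n/2) + O(n^2): log_2(18) = 4.1699. This is Case 1 of the Master Theorem (c < log_b(a), work dominated by leaves), giving O(n^(log_2 18)).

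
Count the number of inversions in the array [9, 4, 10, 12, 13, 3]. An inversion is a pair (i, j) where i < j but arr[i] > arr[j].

Finding inversions in [9, 4, 10, 12, 13, 3]:

(0, 1): arr[0]=9 > arr[1]=4
(0, 5): arr[0]=9 > arr[5]=3
(1, 5): arr[1]=4 > arr[5]=3
(2, 5): arr[2]=10 > arr[5]=3
(3, 5): arr[3]=12 > arr[5]=3
(4, 5): arr[4]=13 > arr[5]=3

Total inversions: 6

The array has 6 inversion(s): (0,1), (0,5), (1,5), (2,5), (3,5), (4,5). Each pair (i,j) satisfies i < j and arr[i] > arr[j].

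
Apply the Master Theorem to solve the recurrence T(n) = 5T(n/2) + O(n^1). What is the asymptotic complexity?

Master Theorem for T(n) = 5T(n/2) + O(n^1):

a = 5, b = 2, c = 1
log_b(a) = log_2(5) = 2.3219

Case 1: c = 1 < log_2(5) = 2.3219
T(n) = O(n^(log_2 5))

For T(n) = 5T(n/2) + O(n^1): log_2(5) = 2.3219. This is Case 1 of the Master Theorem (c < log_b(a), work dominated by leaves), giving O(n^(log_2 5)).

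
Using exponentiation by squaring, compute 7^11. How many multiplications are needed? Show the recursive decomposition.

Computing 7^11 by squaring (build up from 7^1; each line after the first costs one multiplication):

7^1 = 7
7^2 = (7^1)^2 = 7^2 = 49
7^4 = (7^2)^2 = 49^2 = 2401
7^5 = 7 * 7^4 = 7 * 2401 = 16807
7^10 = (7^5)^2 = 16807^2 = 282475249
7^11 = 7 * 7^10 = 7 * 282475249 = 1977326743

Result: 1977326743
Multiplications needed: 5 (5 lines after 7^1)

7^11 = 1977326743. Using exponentiation by squaring, this requires 5 multiplications. The key idea: if the exponent is even, square the half-power; if odd, multiply by the base once.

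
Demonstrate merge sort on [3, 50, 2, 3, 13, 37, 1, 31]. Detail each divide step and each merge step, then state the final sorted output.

Merge sort trace:

Split: [3, 50, 2, 3, 13, 37, 1, 31] -> [3, 50, 2, 3] and [13, 37, 1, 31]
  Split: [3, 50, 2, 3] -> [3, 50] and [2, 3]
    Split: [3, 50] -> [3] and [50]
    Merge: [3] + [50] -> [3, 50]
    Split: [2, 3] -> [2] and [3]
    Merge: [2] + [3] -> [2, 3]
  Merge: [3, 50] + [2, 3] -> [2, 3, 3, 50]
  Split: [13, 37, 1, 31] -> [13, 37] and [1, 31]
    Split: [13, 37] -> [13] and [37]
    Merge: [13] + [37] -> [13, 37]
    Split: [1, 31] -> [1] and [31]
    Merge: [1] + [31] -> [1, 31]
  Merge: [13, 37] + [1, 31] -> [1, 13, 31, 37]
Merge: [2, 3, 3, 50] + [1, 13, 31, 37] -> [1, 2, 3, 3, 13, 31, 37, 50]

Final sorted array: [1, 2, 3, 3, 13, 31, 37, 50]

The merge sort proceeds by recursively splitting the array and merging sorted halves.
After all merges, the sorted array is [1, 2, 3, 3, 13, 31, 37, 50].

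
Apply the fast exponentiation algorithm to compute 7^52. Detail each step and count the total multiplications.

Computing 7^52 by squaring (build up from 7^1; each line after the first costs one multiplication):

7^1 = 7
7^2 = (7^1)^2 = 7^2 = 49
7^3 = 7 * 7^2 = 7 * 49 = 343
7^6 = (7^3)^2 = 343^2 = 117649
7^12 = (7^6)^2 = 117649^2 = 13841287201
7^13 = 7 * 7^12 = 7 * 13841287201 = 96889010407
7^26 = (7^13)^2 = 96889010407^2 = 9387480337647754305649
7^52 = (7^26)^2 = 9387480337647754305649^2 = 88124787089723195184393736687912818113311201

Result: 88124787089723195184393736687912818113311201
Multiplications needed: 7 (7 lines after 7^1)

7^52 = 88124787089723195184393736687912818113311201. Using exponentiation by squaring, this requires 7 multiplications. The key idea: if the exponent is even, square the half-power; if odd, multiply by the base once.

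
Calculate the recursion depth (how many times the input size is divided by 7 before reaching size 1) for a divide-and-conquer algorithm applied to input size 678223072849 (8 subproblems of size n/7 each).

For divide and conquer with division factor 7:

Problem sizes at each level:
Level 0: 678223072849
Level 1: 96889010407
Level 2: 13841287201
Level 3: 1977326743
Level 4: 282475249
Level 5: 40353607
Level 6: 5764801
Level 7: 823543
Level 8: 117649
Level 9: 16807
Level 10: 2401
Level 11: 343
Level 12: 49
Level 13: 7
Level 14: 1

The root is level 0 and the size-1 base case is level 14 (the tree spans levels 0 through 14, i.e. 15 levels counting the root), so the depth is the number of divisions: log_7(678223072849) = 14

The recursion tree depth is log_7(678223072849) = 14. At each level, the problem size is divided by 7, so it takes 14 divisions to reduce to a base case of size 1. The algorithm makes 8 recursive calls at each level.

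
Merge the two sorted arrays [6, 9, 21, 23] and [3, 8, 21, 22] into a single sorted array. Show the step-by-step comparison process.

Merging process:

Compare 6 vs 3: take 3 from right. Merged: [3]
Compare 6 vs 8: take 6 from left. Merged: [3, 6]
Compare 9 vs 8: take 8 from right. Merged: [3, 6, 8]
Compare 9 vs 21: take 9 from left. Merged: [3, 6, 8, 9]
Compare 21 vs 21: take 21 from left. Merged: [3, 6, 8, 9, 21]
Compare 23 vs 21: take 21 from right. Merged: [3, 6, 8, 9, 21, 21]
Compare 23 vs 22: take 22 from right. Merged: [3, 6, 8, 9, 21, 21, 22]
Append remaining from left: [23]. Merged: [3, 6, 8, 9, 21, 21, 22, 23]

Final merged array: [3, 6, 8, 9, 21, 21, 22, 23]
Total comparisons: 7

The merged array is [3, 6, 8, 9, 21, 21, 22, 23], requiring 7 comparisons. The merge step runs in O(n) time where n is the total number of elements.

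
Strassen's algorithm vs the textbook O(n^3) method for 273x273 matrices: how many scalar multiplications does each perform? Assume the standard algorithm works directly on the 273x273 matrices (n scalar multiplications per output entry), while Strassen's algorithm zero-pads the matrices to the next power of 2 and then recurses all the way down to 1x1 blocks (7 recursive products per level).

Matrix multiplication for 273x273 matrices:

Strassen's algorithm requires power-of-2 dimensions. Pad 273x273 to 512x512 (next power of 2).

Standard algorithm: 273^3 = 20346417 multiplications
Strassen's algorithm: 7^(log2(512)) = 7^9 = 40353607 multiplications
Difference: 20346417 - 40353607 = -20007190 (Strassen uses MORE here due to padding overhead — for small or just-over-power-of-2 n, padding can outweigh the per-level savings)

Standard: 20346417 multiplications (273^3). Strassen: 40353607 multiplications (7^9, after padding to 512x512). Strassen reduces 8 recursive multiplications to 7 at each level.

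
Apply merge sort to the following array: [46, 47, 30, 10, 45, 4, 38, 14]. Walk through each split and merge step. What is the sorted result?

Merge sort trace:

Split: [46, 47, 30, 10, 45, 4, 38, 14] -> [46, 47, 30, 10] and [45, 4, 38, 14]
  Split: [46, 47, 30, 10] -> [46, 47] and [30, 10]
    Split: [46, 47] -> [46] and [47]
    Merge: [46] + [47] -> [46, 47]
    Split: [30, 10] -> [30] and [10]
    Merge: [30] + [10] -> [10, 30]
  Merge: [46, 47] + [10, 30] -> [10, 30, 46, 47]
  Split: [45, 4, 38, 14] -> [45, 4] and [38, 14]
    Split: [45, 4] -> [45] and [4]
    Merge: [45] + [4] -> [4, 45]
    Split: [38, 14] -> [38] and [14]
    Merge: [38] + [14] -> [14, 38]
  Merge: [4, 45] + [14, 38] -> [4, 14, 38, 45]
Merge: [10, 30, 46, 47] + [4, 14, 38, 45] -> [4, 10, 14, 30, 38, 45, 46, 47]

Final sorted array: [4, 10, 14, 30, 38, 45, 46, 47]

The merge sort proceeds by recursively splitting the array and merging sorted halves.
After all merges, the sorted array is [4, 10, 14, 30, 38, 45, 46, 47].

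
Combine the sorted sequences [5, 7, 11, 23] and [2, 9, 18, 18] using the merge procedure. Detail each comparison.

Merging process:

Compare 5 vs 2: take 2 from right. Merged: [2]
Compare 5 vs 9: take 5 from left. Merged: [2, 5]
Compare 7 vs 9: take 7 from left. Merged: [2, 5, 7]
Compare 11 vs 9: take 9 from right. Merged: [2, 5, 7, 9]
Compare 11 vs 18: take 11 from left. Merged: [2, 5, 7, 9, 11]
Compare 23 vs 18: take 18 from right. Merged: [2, 5, 7, 9, 11, 18]
Compare 23 vs 18: take 18 from right. Merged: [2, 5, 7, 9, 11, 18, 18]
Append remaining from left: [23]. Merged: [2, 5, 7, 9, 11, 18, 18, 23]

Final merged array: [2, 5, 7, 9, 11, 18, 18, 23]
Total comparisons: 7

The merged array is [2, 5, 7, 9, 11, 18, 18, 23], requiring 7 comparisons. The merge step runs in O(n) time where n is the total number of elements.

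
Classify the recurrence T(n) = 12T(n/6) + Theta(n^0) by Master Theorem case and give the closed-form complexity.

Master Theorem for T(n) = 12T(n/6) + O(n^0):

a = 12, b = 6, c = 0
log_b(a) = log_6(12) = 1.3869

Case 1: c = 0 < log_6(12) = 1.3869
T(n) = O(n^(log_6 12))

For T(n) = 12T(n/6) + O(n^0): log_6(12) = 1.3869. This is Case 1 of the Master Theorem (c < log_b(a), work dominated by leaves), giving O(n^(log_6 12)).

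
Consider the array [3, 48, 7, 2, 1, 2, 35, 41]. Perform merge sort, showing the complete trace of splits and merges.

Merge sort trace:

Split: [3, 48, 7, 2, 1, 2, 35, 41] -> [3, 48, 7, 2] and [1, 2, 35, 41]
  Split: [3, 48, 7, 2] -> [3, 48] and [7, 2]
    Split: [3, 48] -> [3] and [48]
    Merge: [3] + [48] -> [3, 48]
    Split: [7, 2] -> [7] and [2]
    Merge: [7] + [2] -> [2, 7]
  Merge: [3, 48] + [2, 7] -> [2, 3, 7, 48]
  Split: [1, 2, 35, 41] -> [1, 2] and [35, 41]
    Split: [1, 2] -> [1] and [2]
    Merge: [1] + [2] -> [1, 2]
    Split: [35, 41] -> [35] and [41]
    Merge: [35] + [41] -> [35, 41]
  Merge: [1, 2] + [35, 41] -> [1, 2, 35, 41]
Merge: [2, 3, 7, 48] + [1, 2, 35, 41] -> [1, 2, 2, 3, 7, 35, 41, 48]

Final sorted array: [1, 2, 2, 3, 7, 35, 41, 48]

The merge sort proceeds by recursively splitting the array and merging sorted halves.
After all merges, the sorted array is [1, 2, 2, 3, 7, 35, 41, 48].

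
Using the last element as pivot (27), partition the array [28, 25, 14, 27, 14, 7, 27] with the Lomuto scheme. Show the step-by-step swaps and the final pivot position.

Lomuto partition with pivot = 27:

Initial array: [28, 25, 14, 27, 14, 7, 27]

arr[0]=28 > 27: no swap
arr[1]=25 <= 27: swap with position 0, array becomes [25, 28, 14, 27, 14, 7, 27]
arr[2]=14 <= 27: swap with position 1, array becomes [25, 14, 28, 27, 14, 7, 27]
arr[3]=27 <= 27: swap with position 2, array becomes [25, 14, 27, 28, 14, 7, 27]
arr[4]=14 <= 27: swap with position 3, array becomes [25, 14, 27, 14, 28, 7, 27]
arr[5]=7 <= 27: swap with position 4, array becomes [25, 14, 27, 14, 7, 28, 27]

Place pivot at position 5: [25, 14, 27, 14, 7, 27, 28]
Pivot position: 5

After partitioning with pivot 27, the array becomes [25, 14, 27, 14, 7, 27, 28]. The pivot is placed at index 5. All elements to the left of the pivot are <= 27, and all elements to the right are > 27.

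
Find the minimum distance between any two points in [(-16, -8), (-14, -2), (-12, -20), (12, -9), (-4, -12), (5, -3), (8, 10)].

Computing all pairwise distances among 7 points:

d((-16, -8), (-14, -2)) = 6.3246 <-- minimum
d((-16, -8), (-12, -20)) = 12.6491
d((-16, -8), (12, -9)) = 28.0179
d((-16, -8), (-4, -12)) = 12.6491
d((-16, -8), (5, -3)) = 21.587
d((-16, -8), (8, 10)) = 30.0
d((-14, -2), (-12, -20)) = 18.1108
d((-14, -2), (12, -9)) = 26.9258
d((-14, -2), (-4, -12)) = 14.1421
d((-14, -2), (5, -3)) = 19.0263
d((-14, -2), (8, 10)) = 25.0599
d((-12, -20), (12, -9)) = 26.4008
d((-12, -20), (-4, -12)) = 11.3137
d((-12, -20), (5, -3)) = 24.0416
d((-12, -20), (8, 10)) = 36.0555
d((12, -9), (-4, -12)) = 16.2788
d((12, -9), (5, -3)) = 9.2195
d((12, -9), (8, 10)) = 19.4165
d((-4, -12), (5, -3)) = 12.7279
d((-4, -12), (8, 10)) = 25.0599
d((5, -3), (8, 10)) = 13.3417

Closest pair: (-16, -8) and (-14, -2) with distance 6.3246

The closest pair is (-16, -8) and (-14, -2) with Euclidean distance 6.3246. For 7 points, brute-force pairwise comparison is shown above. For large n, the divide-and-conquer algorithm (sort by x, recurse on halves, check the dividing strip) achieves O(n log n).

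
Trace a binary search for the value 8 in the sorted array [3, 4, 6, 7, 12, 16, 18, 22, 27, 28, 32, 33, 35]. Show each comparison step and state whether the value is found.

Binary search for 8 in [3, 4, 6, 7, 12, 16, 18, 22, 27, 28, 32, 33, 35]:

lo=0, hi=12, mid=6, arr[mid]=18 -> 18 > 8, search left half
lo=0, hi=5, mid=2, arr[mid]=6 -> 6 < 8, search right half
lo=3, hi=5, mid=4, arr[mid]=12 -> 12 > 8, search left half
lo=3, hi=3, mid=3, arr[mid]=7 -> 7 < 8, search right half
lo=4 > hi=3, target 8 not found

Binary search determines that 8 is not in the array after 4 comparisons. The search space was exhausted without finding the target.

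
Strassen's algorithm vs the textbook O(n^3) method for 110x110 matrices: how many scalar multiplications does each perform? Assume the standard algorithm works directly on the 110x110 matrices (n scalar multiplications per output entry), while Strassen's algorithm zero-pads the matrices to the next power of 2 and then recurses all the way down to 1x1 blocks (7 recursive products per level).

Matrix multiplication for 110x110 matrices:

Strassen's algorithm requires power-of-2 dimensions. Pad 110x110 to 128x128 (next power of 2).

Standard algorithm: 110^3 = 1331000 multiplications
Strassen's algorithm: 7^(log2(128)) = 7^7 = 823543 multiplications
Savings: 1331000 - 823543 = 507457 multiplications

Standard: 1331000 multiplications (110^3). Strassen: 823543 multiplications (7^7, after padding to 128x128). Strassen reduces 8 recursive multiplications to 7 at each level.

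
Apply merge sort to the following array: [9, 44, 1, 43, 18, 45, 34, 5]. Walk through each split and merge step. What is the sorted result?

Merge sort trace:

Split: [9, 44, 1, 43, 18, 45, 34, 5] -> [9, 44, 1, 43] and [18, 45, 34, 5]
  Split: [9, 44, 1, 43] -> [9, 44] and [1, 43]
    Split: [9, 44] -> [9] and [44]
    Merge: [9] + [44] -> [9, 44]
    Split: [1, 43] -> [1] and [43]
    Merge: [1] + [43] -> [1, 43]
  Merge: [9, 44] + [1, 43] -> [1, 9, 43, 44]
  Split: [18, 45, 34, 5] -> [18, 45] and [34, 5]
    Split: [18, 45] -> [18] and [45]
    Merge: [18] + [45] -> [18, 45]
    Split: [34, 5] -> [34] and [5]
    Merge: [34] + [5] -> [5, 34]
  Merge: [18, 45] + [5, 34] -> [5, 18, 34, 45]
Merge: [1, 9, 43, 44] + [5, 18, 34, 45] -> [1, 5, 9, 18, 34, 43, 44, 45]

Final sorted array: [1, 5, 9, 18, 34, 43, 44, 45]

The merge sort proceeds by recursively splitting the array and merging sorted halves.
After all merges, the sorted array is [1, 5, 9, 18, 34, 43, 44, 45].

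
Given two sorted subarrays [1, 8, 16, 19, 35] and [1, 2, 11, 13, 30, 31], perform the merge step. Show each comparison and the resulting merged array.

Merging process:

Compare 1 vs 1: take 1 from left. Merged: [1]
Compare 8 vs 1: take 1 from right. Merged: [1, 1]
Compare 8 vs 2: take 2 from right. Merged: [1, 1, 2]
Compare 8 vs 11: take 8 from left. Merged: [1, 1, 2, 8]
Compare 16 vs 11: take 11 from right. Merged: [1, 1, 2, 8, 11]
Compare 16 vs 13: take 13 from right. Merged: [1, 1, 2, 8, 11, 13]
Compare 16 vs 30: take 16 from left. Merged: [1, 1, 2, 8, 11, 13, 16]
Compare 19 vs 30: take 19 from left. Merged: [1, 1, 2, 8, 11, 13, 16, 19]
Compare 35 vs 30: take 30 from right. Merged: [1, 1, 2, 8, 11, 13, 16, 19, 30]
Compare 35 vs 31: take 31 from right. Merged: [1, 1, 2, 8, 11, 13, 16, 19, 30, 31]
Append remaining from left: [35]. Merged: [1, 1, 2, 8, 11, 13, 16, 19, 30, 31, 35]

Final merged array: [1, 1, 2, 8, 11, 13, 16, 19, 30, 31, 35]
Total comparisons: 10

The merged array is [1, 1, 2, 8, 11, 13, 16, 19, 30, 31, 35], requiring 10 comparisons. The merge step runs in O(n) time where n is the total number of elements.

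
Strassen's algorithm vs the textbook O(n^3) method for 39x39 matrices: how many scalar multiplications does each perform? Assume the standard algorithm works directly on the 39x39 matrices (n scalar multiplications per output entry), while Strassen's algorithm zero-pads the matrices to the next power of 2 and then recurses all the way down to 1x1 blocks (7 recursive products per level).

Matrix multiplication for 39x39 matrices:

Strassen's algorithm requires power-of-2 dimensions. Pad 39x39 to 64x64 (next power of 2).

Standard algorithm: 39^3 = 59319 multiplications
Strassen's algorithm: 7^(log2(64)) = 7^6 = 117649 multiplications
Difference: 59319 - 117649 = -58330 (Strassen uses MORE here due to padding overhead — for small or just-over-power-of-2 n, padding can outweigh the per-level savings)

Standard: 59319 multiplications (39^3). Strassen: 117649 multiplications (7^6, after padding to 64x64). Strassen reduces 8 recursive multiplications to 7 at each level.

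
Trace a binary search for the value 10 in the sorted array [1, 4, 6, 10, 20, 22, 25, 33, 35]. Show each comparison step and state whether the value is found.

Binary search for 10 in [1, 4, 6, 10, 20, 22, 25, 33, 35]:

lo=0, hi=8, mid=4, arr[mid]=20 -> 20 > 10, search left half
lo=0, hi=3, mid=1, arr[mid]=4 -> 4 < 10, search right half
lo=2, hi=3, mid=2, arr[mid]=6 -> 6 < 10, search right half
lo=3, hi=3, mid=3, arr[mid]=10 -> Found target at index 3!

Binary search finds 10 at index 3 after 4 comparisons. The search repeatedly halves the search space by comparing with the middle element.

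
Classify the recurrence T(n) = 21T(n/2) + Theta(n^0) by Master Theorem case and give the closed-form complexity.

Master Theorem for T(n) = 21T(n/2) + O(n^0):

a = 21, b = 2, c = 0
log_b(a) = log_2(21) = 4.3923

Case 1: c = 0 < log_2(21) = 4.3923
T(n) = O(n^(log_2 21))

For T(n) = 21T(n/2) + O(n^0): log_2(21) = 4.3923. This is Case 1 of the Master Theorem (c < log_b(a), work dominated by leaves), giving O(n^(log_2 21)).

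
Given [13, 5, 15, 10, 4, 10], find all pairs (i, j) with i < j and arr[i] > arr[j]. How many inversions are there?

Finding inversions in [13, 5, 15, 10, 4, 10]:

(0, 1): arr[0]=13 > arr[1]=5
(0, 3): arr[0]=13 > arr[3]=10
(0, 4): arr[0]=13 > arr[4]=4
(0, 5): arr[0]=13 > arr[5]=10
(1, 4): arr[1]=5 > arr[4]=4
(2, 3): arr[2]=15 > arr[3]=10
(2, 4): arr[2]=15 > arr[4]=4
(2, 5): arr[2]=15 > arr[5]=10
(3, 4): arr[3]=10 > arr[4]=4

Total inversions: 9

The array has 9 inversion(s): (0,1), (0,3), (0,4), (0,5), (1,4), (2,3), (2,4), (2,5), (3,4). Each pair (i,j) satisfies i < j and arr[i] > arr[j].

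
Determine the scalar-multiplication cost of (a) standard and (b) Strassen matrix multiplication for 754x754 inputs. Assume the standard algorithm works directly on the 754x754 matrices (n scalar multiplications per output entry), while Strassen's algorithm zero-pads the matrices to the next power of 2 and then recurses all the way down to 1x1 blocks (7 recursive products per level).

Matrix multiplication for 754x754 matrices:

Strassen's algorithm requires power-of-2 dimensions. Pad 754x754 to 1024x1024 (next power of 2).

Standard algorithm: 754^3 = 428661064 multiplications
Strassen's algorithm: 7^(log2(1024)) = 7^10 = 282475249 multiplications
Savings: 428661064 - 282475249 = 146185815 multiplications

Standard: 428661064 multiplications (754^3). Strassen: 282475249 multiplications (7^10, after padding to 1024x1024). Strassen reduces 8 recursive multiplications to 7 at each level.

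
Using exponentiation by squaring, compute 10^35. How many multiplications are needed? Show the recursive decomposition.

Computing 10^35 by squaring (build up from 10^1; each line after the first costs one multiplication):

10^1 = 10
10^2 = (10^1)^2 = 10^2 = 100
10^4 = (10^2)^2 = 100^2 = 10000
10^8 = (10^4)^2 = 10000^2 = 100000000
10^16 = (10^8)^2 = 100000000^2 = 10000000000000000
10^17 = 10 * 10^16 = 10 * 10000000000000000 = 100000000000000000
10^34 = (10^17)^2 = 100000000000000000^2 = 10000000000000000000000000000000000
10^35 = 10 * 10^34 = 10 * 10000000000000000000000000000000000 = 100000000000000000000000000000000000

Result: 100000000000000000000000000000000000
Multiplications needed: 7 (7 lines after 10^1)

10^35 = 100000000000000000000000000000000000. Using exponentiation by squaring, this requires 7 multiplications. The key idea: if the exponent is even, square the half-power; if odd, multiply by the base once.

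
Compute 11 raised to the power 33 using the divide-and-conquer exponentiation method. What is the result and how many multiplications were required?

Computing 11^33 by squaring (build up from 11^1; each line after the first costs one multiplication):

11^1 = 11
11^2 = (11^1)^2 = 11^2 = 121
11^4 = (11^2)^2 = 121^2 = 14641
11^8 = (11^4)^2 = 14641^2 = 214358881
11^16 = (11^8)^2 = 214358881^2 = 45949729863572161
11^32 = (11^16)^2 = 45949729863572161^2 = 2111377674535255285545615254209921
11^33 = 11 * 11^32 = 11 * 2111377674535255285545615254209921 = 23225154419887808141001767796309131

Result: 23225154419887808141001767796309131
Multiplications needed: 6 (6 lines after 11^1)

11^33 = 23225154419887808141001767796309131. Using exponentiation by squaring, this requires 6 multiplications. The key idea: if the exponent is even, square the half-power; if odd, multiply by the base once.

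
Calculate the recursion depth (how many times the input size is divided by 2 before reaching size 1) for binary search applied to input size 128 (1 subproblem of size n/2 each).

For divide and conquer with division factor 2:

Problem sizes at each level:
Level 0: 128
Level 1: 64
Level 2: 32
Level 3: 16
Level 4: 8
Level 5: 4
Level 6: 2
Level 7: 1

The root is level 0 and the size-1 base case is level 7 (the tree spans levels 0 through 7, i.e. 8 levels counting the root), so the depth is the number of divisions: log_2(128) = 7

The recursion tree depth is log_2(128) = 7. At each level, the problem size is divided by 2, so it takes 7 divisions to reduce to a base case of size 1. The algorithm makes 1 recursive call at each level.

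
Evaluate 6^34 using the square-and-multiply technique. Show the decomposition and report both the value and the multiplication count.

Computing 6^34 by squaring (build up from 6^1; each line after the first costs one multiplication):

6^1 = 6
6^2 = (6^1)^2 = 6^2 = 36
6^4 = (6^2)^2 = 36^2 = 1296
6^8 = (6^4)^2 = 1296^2 = 1679616
6^16 = (6^8)^2 = 1679616^2 = 2821109907456
6^17 = 6 * 6^16 = 6 * 2821109907456 = 16926659444736
6^34 = (6^17)^2 = 16926659444736^2 = 286511799958070431838109696

Result: 286511799958070431838109696
Multiplications needed: 6 (6 lines after 6^1)

6^34 = 286511799958070431838109696. Using exponentiation by squaring, this requires 6 multiplications. The key idea: if the exponent is even, square the half-power; if odd, multiply by the base once.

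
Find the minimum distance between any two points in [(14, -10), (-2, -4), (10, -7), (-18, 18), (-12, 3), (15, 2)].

Computing all pairwise distances among 6 points:

d((14, -10), (-2, -4)) = 17.088
d((14, -10), (10, -7)) = 5.0 <-- minimum
d((14, -10), (-18, 18)) = 42.5206
d((14, -10), (-12, 3)) = 29.0689
d((14, -10), (15, 2)) = 12.0416
d((-2, -4), (10, -7)) = 12.3693
d((-2, -4), (-18, 18)) = 27.2029
d((-2, -4), (-12, 3)) = 12.2066
d((-2, -4), (15, 2)) = 18.0278
d((10, -7), (-18, 18)) = 37.5366
d((10, -7), (-12, 3)) = 24.1661
d((10, -7), (15, 2)) = 10.2956
d((-18, 18), (-12, 3)) = 16.1555
d((-18, 18), (15, 2)) = 36.6742
d((-12, 3), (15, 2)) = 27.0185

Closest pair: (14, -10) and (10, -7) with distance 5.0

The closest pair is (14, -10) and (10, -7) with Euclidean distance 5.0. For 6 points, brute-force pairwise comparison is shown above. For large n, the divide-and-conquer algorithm (sort by x, recurse on halves, check the dividing strip) achieves O(n log n).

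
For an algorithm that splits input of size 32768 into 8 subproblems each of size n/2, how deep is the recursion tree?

For divide and conquer with division factor 2:

Problem sizes at each level:
Level 0: 32768
Level 1: 16384
Level 2: 8192
Level 3: 4096
Level 4: 2048
Level 5: 1024
Level 6: 512
Level 7: 256
Level 8: 128
Level 9: 64
Level 10: 32
Level 11: 16
Level 12: 8
Level 13: 4
Level 14: 2
Level 15: 1

The root is level 0 and the size-1 base case is level 15 (the tree spans levels 0 through 15, i.e. 16 levels counting the root), so the depth is the number of divisions: log_2(32768) = 15

The recursion tree depth is log_2(32768) = 15. At each level, the problem size is divided by 2, so it takes 15 divisions to reduce to a base case of size 1. The algorithm makes 8 recursive calls at each level.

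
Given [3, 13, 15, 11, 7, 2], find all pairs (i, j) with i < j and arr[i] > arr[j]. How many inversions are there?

Finding inversions in [3, 13, 15, 11, 7, 2]:

(0, 5): arr[0]=3 > arr[5]=2
(1, 3): arr[1]=13 > arr[3]=11
(1, 4): arr[1]=13 > arr[4]=7
(1, 5): arr[1]=13 > arr[5]=2
(2, 3): arr[2]=15 > arr[3]=11
(2, 4): arr[2]=15 > arr[4]=7
(2, 5): arr[2]=15 > arr[5]=2
(3, 4): arr[3]=11 > arr[4]=7
(3, 5): arr[3]=11 > arr[5]=2
(4, 5): arr[4]=7 > arr[5]=2

Total inversions: 10

The array has 10 inversion(s): (0,5), (1,3), (1,4), (1,5), (2,3), (2,4), (2,5), (3,4), (3,5), (4,5). Each pair (i,j) satisfies i < j and arr[i] > arr[j].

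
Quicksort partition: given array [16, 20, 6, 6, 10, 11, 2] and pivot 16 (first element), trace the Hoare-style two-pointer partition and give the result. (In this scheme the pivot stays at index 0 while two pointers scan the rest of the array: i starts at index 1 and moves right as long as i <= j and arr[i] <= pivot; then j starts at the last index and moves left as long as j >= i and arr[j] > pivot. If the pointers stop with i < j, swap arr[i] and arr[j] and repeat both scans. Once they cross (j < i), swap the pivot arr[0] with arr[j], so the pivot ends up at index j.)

Hoare-style two-pointer partition with pivot = 16:

Initial array: [16, 20, 6, 6, 10, 11, 2]

Pointers start at i = 1, j = 6.
i stops at index 1 (arr[1]=20 > 16), j stops at index 6 (arr[6]=2 <= 16): swap arr[1] and arr[6], array becomes [16, 2, 6, 6, 10, 11, 20]
i ends at 6, j ends at 5: the pointers have crossed (j < i), so scanning stops.

Swap pivot arr[0] with arr[5] to place pivot at position 5: [11, 2, 6, 6, 10, 16, 20]
Pivot position: 5

After partitioning with pivot 16, the array becomes [11, 2, 6, 6, 10, 16, 20]. The pivot is placed at index 5. All elements to the left of the pivot are <= 16, and all elements to the right are > 16.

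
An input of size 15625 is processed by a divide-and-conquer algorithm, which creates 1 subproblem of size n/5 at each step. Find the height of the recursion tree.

For divide and conquer with division factor 5:

Problem sizes at each level:
Level 0: 15625
Level 1: 3125
Level 2: 625
Level 3: 125
Level 4: 25
Level 5: 5
Level 6: 1

The root is level 0 and the size-1 base case is level 6 (the tree spans levels 0 through 6, i.e. 7 levels counting the root), so the depth is the number of divisions: log_5(15625) = 6

The recursion tree depth is log_5(15625) = 6. At each level, the problem size is divided by 5, so it takes 6 divisions to reduce to a base case of size 1. The algorithm makes 1 recursive call at each level.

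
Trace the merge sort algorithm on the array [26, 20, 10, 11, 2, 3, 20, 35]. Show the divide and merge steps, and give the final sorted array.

Merge sort trace:

Split: [26, 20, 10, 11, 2, 3, 20, 35] -> [26, 20, 10, 11] and [2, 3, 20, 35]
  Split: [26, 20, 10, 11] -> [26, 20] and [10, 11]
    Split: [26, 20] -> [26] and [20]
    Merge: [26] + [20] -> [20, 26]
    Split: [10, 11] -> [10] and [11]
    Merge: [10] + [11] -> [10, 11]
  Merge: [20, 26] + [10, 11] -> [10, 11, 20, 26]
  Split: [2, 3, 20, 35] -> [2, 3] and [20, 35]
    Split: [2, 3] -> [2] and [3]
    Merge: [2] + [3] -> [2, 3]
    Split: [20, 35] -> [20] and [35]
    Merge: [20] + [35] -> [20, 35]
  Merge: [2, 3] + [20, 35] -> [2, 3, 20, 35]
Merge: [10, 11, 20, 26] + [2, 3, 20, 35] -> [2, 3, 10, 11, 20, 20, 26, 35]

Final sorted array: [2, 3, 10, 11, 20, 20, 26, 35]

The merge sort proceeds by recursively splitting the array and merging sorted halves.
After all merges, the sorted array is [2, 3, 10, 11, 20, 20, 26, 35].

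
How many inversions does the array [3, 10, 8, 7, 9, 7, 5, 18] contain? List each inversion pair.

Finding inversions in [3, 10, 8, 7, 9, 7, 5, 18]:

(1, 2): arr[1]=10 > arr[2]=8
(1, 3): arr[1]=10 > arr[3]=7
(1, 4): arr[1]=10 > arr[4]=9
(1, 5): arr[1]=10 > arr[5]=7
(1, 6): arr[1]=10 > arr[6]=5
(2, 3): arr[2]=8 > arr[3]=7
(2, 5): arr[2]=8 > arr[5]=7
(2, 6): arr[2]=8 > arr[6]=5
(3, 6): arr[3]=7 > arr[6]=5
(4, 5): arr[4]=9 > arr[5]=7
(4, 6): arr[4]=9 > arr[6]=5
(5, 6): arr[5]=7 > arr[6]=5

Total inversions: 12

The array has 12 inversion(s): (1,2), (1,3), (1,4), (1,5), (1,6), (2,3), (2,5), (2,6), (3,6), (4,5), (4,6), (5,6). Each pair (i,j) satisfies i < j and arr[i] > arr[j].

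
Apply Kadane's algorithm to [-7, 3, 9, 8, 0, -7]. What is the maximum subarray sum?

Using Kadane's algorithm on [-7, 3, 9, 8, 0, -7]:

Scanning through the array:
Position 1 (value 3): max_ending_here = 3, max_so_far = 3
Position 2 (value 9): max_ending_here = 12, max_so_far = 12
Position 3 (value 8): max_ending_here = 20, max_so_far = 20
Position 4 (value 0): max_ending_here = 20, max_so_far = 20
Position 5 (value -7): max_ending_here = 13, max_so_far = 20

Maximum subarray: [3, 9, 8]
Maximum sum: 20

The maximum subarray is [3, 9, 8] with sum 20. This subarray runs from index 1 to index 3.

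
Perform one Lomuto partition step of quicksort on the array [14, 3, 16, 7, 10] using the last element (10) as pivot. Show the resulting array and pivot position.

Lomuto partition with pivot = 10:

Initial array: [14, 3, 16, 7, 10]

arr[0]=14 > 10: no swap
arr[1]=3 <= 10: swap with position 0, array becomes [3, 14, 16, 7, 10]
arr[2]=16 > 10: no swap
arr[3]=7 <= 10: swap with position 1, array becomes [3, 7, 16, 14, 10]

Place pivot at position 2: [3, 7, 10, 14, 16]
Pivot position: 2

After partitioning with pivot 10, the array becomes [3, 7, 10, 14, 16]. The pivot is placed at index 2. All elements to the left of the pivot are <= 10, and all elements to the right are > 10.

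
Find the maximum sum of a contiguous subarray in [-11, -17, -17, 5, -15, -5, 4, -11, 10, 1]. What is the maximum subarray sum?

Using Kadane's algorithm on [-11, -17, -17, 5, -15, -5, 4, -11, 10, 1]:

Scanning through the array:
Position 1 (value -17): max_ending_here = -17, max_so_far = -11
Position 2 (value -17): max_ending_here = -17, max_so_far = -11
Position 3 (value 5): max_ending_here = 5, max_so_far = 5
Position 4 (value -15): max_ending_here = -10, max_so_far = 5
Position 5 (value -5): max_ending_here = -5, max_so_far = 5
Position 6 (value 4): max_ending_here = 4, max_so_far = 5
Position 7 (value -11): max_ending_here = -7, max_so_far = 5
Position 8 (value 10): max_ending_here = 10, max_so_far = 10
Position 9 (value 1): max_ending_here = 11, max_so_far = 11

Maximum subarray: [10, 1]
Maximum sum: 11

The maximum subarray is [10, 1] with sum 11. This subarray runs from index 8 to index 9.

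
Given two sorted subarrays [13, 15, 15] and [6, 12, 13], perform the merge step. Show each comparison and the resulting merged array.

Merging process:

Compare 13 vs 6: take 6 from right. Merged: [6]
Compare 13 vs 12: take 12 from right. Merged: [6, 12]
Compare 13 vs 13: take 13 from left. Merged: [6, 12, 13]
Compare 15 vs 13: take 13 from right. Merged: [6, 12, 13, 13]
Append remaining from left: [15, 15]. Merged: [6, 12, 13, 13, 15, 15]

Final merged array: [6, 12, 13, 13, 15, 15]
Total comparisons: 4

The merged array is [6, 12, 13, 13, 15, 15], requiring 4 comparisons. The merge step runs in O(n) time where n is the total number of elements.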